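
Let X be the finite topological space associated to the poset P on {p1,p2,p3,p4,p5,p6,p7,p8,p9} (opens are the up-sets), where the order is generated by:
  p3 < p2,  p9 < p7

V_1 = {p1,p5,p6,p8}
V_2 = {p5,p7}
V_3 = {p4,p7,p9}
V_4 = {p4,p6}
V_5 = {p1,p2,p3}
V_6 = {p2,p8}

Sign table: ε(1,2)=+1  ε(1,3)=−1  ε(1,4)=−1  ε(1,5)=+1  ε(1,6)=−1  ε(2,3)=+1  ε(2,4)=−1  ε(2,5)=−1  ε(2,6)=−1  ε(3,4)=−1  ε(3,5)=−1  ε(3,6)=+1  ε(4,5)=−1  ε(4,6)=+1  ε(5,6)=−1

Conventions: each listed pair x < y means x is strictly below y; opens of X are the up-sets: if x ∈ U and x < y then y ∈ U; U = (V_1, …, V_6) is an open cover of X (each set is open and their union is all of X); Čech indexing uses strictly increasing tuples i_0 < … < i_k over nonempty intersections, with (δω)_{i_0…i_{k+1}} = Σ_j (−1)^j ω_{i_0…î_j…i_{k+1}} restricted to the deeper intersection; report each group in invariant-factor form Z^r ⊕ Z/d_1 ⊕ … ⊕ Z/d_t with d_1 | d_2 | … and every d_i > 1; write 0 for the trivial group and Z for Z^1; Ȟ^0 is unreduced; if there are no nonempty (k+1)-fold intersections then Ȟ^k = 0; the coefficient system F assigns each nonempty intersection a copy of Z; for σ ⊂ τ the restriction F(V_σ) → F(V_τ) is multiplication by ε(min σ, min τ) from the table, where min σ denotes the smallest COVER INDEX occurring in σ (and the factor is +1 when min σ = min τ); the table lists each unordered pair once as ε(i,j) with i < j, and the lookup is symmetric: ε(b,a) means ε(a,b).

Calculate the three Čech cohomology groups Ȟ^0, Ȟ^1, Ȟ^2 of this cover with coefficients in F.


nonempty intersections:
  V12={p5} V14={p6} V15={p1} V16={p8} V23={p7} V34={p4} V56={p2}
C dims 6,7; δ0: rk 5, SNF 1^5
Ȟ^0: (6−5)−0=1 ⇒ Z
Ȟ^1: (7−0)−5=2 ⇒ Z^2
Ȟ^2: (0−0)−0=0 ⇒ 0

Ȟ^0(U;F) ≅ Z, Ȟ^1(U;F) ≅ Z^2, Ȟ^2(U;F) ≅ 0


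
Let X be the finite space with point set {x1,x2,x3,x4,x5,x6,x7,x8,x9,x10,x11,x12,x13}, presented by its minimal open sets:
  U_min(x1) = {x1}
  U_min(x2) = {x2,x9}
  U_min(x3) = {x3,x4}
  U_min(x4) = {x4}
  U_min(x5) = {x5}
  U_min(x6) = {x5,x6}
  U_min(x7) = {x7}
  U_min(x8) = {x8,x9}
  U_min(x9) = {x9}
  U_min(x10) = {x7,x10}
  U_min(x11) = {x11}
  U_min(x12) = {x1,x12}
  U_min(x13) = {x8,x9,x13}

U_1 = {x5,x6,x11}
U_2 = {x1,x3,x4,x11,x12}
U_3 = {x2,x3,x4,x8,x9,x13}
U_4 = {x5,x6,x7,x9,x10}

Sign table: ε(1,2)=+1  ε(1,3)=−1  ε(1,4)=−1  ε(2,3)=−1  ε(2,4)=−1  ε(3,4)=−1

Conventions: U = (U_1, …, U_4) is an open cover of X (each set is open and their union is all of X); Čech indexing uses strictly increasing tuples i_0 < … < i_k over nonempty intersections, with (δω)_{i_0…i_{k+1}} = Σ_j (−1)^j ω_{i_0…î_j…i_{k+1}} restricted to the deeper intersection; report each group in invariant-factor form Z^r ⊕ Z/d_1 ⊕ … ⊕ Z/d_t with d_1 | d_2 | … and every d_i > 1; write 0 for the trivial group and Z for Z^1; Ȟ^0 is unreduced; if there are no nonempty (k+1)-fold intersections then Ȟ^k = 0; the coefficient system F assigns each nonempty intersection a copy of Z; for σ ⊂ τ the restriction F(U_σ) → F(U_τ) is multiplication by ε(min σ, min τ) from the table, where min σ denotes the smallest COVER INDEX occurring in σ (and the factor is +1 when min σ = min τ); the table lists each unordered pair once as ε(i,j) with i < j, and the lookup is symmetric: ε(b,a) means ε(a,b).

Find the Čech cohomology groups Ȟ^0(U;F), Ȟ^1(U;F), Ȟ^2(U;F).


intersection data:
  U12={x11} U14={x5,x6} U23={x3,x4} U34={x9}
C dims 4,4; δ0: rk 4, SNF 1^3·2
Ȟ^0 = (4 − 4) − 0 = 0, so Ȟ^0 ≅ 0
Ȟ^1 = (4 − 0) − 4 = 0 plus torsion [2], so Ȟ^1 ≅ Z/2
Ȟ^2 = (0 − 0) − 0 = 0, so Ȟ^2 ≅ 0

Ȟ^0 = 0; Ȟ^1 = Z/2; Ȟ^2 = 0


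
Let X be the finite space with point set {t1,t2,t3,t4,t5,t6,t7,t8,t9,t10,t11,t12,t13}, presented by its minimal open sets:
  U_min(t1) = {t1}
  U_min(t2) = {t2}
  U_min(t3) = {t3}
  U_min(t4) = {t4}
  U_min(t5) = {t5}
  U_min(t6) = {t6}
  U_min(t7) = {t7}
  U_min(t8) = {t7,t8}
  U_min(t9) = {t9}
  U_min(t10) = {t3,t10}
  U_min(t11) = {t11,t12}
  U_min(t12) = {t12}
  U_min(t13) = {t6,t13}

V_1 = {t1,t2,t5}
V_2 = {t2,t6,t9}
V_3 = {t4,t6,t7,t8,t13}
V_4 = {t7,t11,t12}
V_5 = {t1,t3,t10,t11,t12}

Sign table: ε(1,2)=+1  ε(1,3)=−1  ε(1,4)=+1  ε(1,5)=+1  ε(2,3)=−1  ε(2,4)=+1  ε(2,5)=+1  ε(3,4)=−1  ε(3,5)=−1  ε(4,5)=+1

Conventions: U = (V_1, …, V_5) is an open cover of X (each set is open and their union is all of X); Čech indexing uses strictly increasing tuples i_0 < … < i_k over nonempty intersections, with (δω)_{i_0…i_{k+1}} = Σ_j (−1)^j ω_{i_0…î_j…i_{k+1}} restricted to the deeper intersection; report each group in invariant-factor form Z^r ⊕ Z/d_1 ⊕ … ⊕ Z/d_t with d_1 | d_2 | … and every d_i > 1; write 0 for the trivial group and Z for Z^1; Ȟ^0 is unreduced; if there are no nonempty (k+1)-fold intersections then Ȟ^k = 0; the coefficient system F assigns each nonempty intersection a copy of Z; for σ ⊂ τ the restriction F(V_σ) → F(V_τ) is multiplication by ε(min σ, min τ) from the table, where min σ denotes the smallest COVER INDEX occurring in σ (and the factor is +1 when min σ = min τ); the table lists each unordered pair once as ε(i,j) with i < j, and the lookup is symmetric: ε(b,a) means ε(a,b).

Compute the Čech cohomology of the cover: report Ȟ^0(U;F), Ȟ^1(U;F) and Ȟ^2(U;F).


nerve simplices:
  V12={t2} V15={t1} V23={t6} V34={t7} V45={t11,t12}
C dims 5,5; δ0: rk 4, SNF 1^4
degree 0: 5−4−0 = 1 → Ȟ^0 ≅ Z
degree 1: 5−0−4 = 1 → Ȟ^1 ≅ Z
degree 2: 0−0−0 = 0 → Ȟ^2 ≅ 0

Ȟ^0 = Z,  Ȟ^1 = Z,  Ȟ^2 = 0


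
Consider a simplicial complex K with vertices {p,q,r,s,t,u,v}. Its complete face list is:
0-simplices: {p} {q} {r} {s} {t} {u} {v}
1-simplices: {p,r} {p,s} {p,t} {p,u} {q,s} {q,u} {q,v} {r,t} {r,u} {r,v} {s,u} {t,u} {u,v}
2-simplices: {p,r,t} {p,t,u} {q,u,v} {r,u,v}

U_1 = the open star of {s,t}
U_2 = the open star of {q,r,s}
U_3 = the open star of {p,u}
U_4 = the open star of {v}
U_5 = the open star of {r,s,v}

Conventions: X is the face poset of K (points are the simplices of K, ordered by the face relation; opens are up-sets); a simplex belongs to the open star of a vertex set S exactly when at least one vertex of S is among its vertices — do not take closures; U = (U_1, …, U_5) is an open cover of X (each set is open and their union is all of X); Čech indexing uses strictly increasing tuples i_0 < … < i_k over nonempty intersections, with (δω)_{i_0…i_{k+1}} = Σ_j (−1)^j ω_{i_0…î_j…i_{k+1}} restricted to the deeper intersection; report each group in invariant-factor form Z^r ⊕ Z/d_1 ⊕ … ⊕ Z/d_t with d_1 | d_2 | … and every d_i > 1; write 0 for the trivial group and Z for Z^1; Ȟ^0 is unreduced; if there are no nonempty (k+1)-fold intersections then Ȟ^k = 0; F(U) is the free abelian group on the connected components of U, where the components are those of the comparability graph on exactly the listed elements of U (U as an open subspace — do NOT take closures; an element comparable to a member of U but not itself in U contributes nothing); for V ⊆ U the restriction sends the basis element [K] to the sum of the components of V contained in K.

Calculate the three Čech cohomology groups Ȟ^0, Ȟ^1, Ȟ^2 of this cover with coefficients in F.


nerve simplices:
  U1={{s},{t},{p,s},{p,t},{q,s},{r,t},{s,u},{t,u},{p,r,t},{p,t,u}} U2={{q},{r},{s},{p,r},{p,s},{q,s},{q,u},{q,v},{r,t},{r,u},{r,v},{s,u},{p,r,t},{q,u,v},{r,u,v}} U3={{p},{u},{p,r},{p,s},{p,t},{p,u},{q,u},{r,u},{s,u},{t,u},{u,v},{p,r,t},{p,t,u},{q,u,v},{r,u,v}} U4={{v},{q,v},{r,v},{u,v},{q,u,v},{r,u,v}} U5={{r},{s},{v},{p,r},{p,s},{q,s},{q,v},{r,t},{r,u},{r,v},{s,u},{u,v},{p,r,t},{q,u,v},{r,u,v}}
  U12={{s},{p,s},{q,s},{r,t},{s,u},{p,r,t}} U13={{p,s},{p,t},{s,u},{t,u},{p,r,t},{p,t,u}} U15={{s},{p,s},{q,s},{r,t},{s,u},{p,r,t}} U23={{p,r},{p,s},{q,u},{r,u},{s,u},{p,r,t},{q,u,v},{r,u,v}} U24={{q,v},{r,v},{q,u,v},{r,u,v}} U25={{r},{s},{p,r},{p,s},{q,s},{q,v},{r,t},{r,u},{r,v},{s,u},{p,r,t},{q,u,v},{r,u,v}} U34={{u,v},{q,u,v},{r,u,v}} U35={{p,r},{p,s},{r,u},{s,u},{u,v},{p,r,t},{q,u,v},{r,u,v}} U45={{v},{q,v},{r,v},{u,v},{q,u,v},{r,u,v}}
  U123={{p,s},{s,u},{p,r,t}} U125={{s},{p,s},{q,s},{r,t},{s,u},{p,r,t}} U135={{p,s},{s,u},{p,r,t}} U234={{q,u,v},{r,u,v}} U235={{p,r},{p,s},{r,u},{s,u},{p,r,t},{q,u,v},{r,u,v}} U245={{q,v},{r,v},{q,u,v},{r,u,v}} U345={{u,v},{q,u,v},{r,u,v}}
  U1235={{p,s},{s,u},{p,r,t}} U2345={{q,u,v},{r,u,v}}
components per intersection:
  U1: {{s},{p,s},{q,s},{s,u}} {{t},{p,t},{r,t},{t,u},{p,r,t},{p,t,u}}
  U2: {{q},{s},{p,s},{q,s},{q,u},{q,v},{s,u},{q,u,v}} {{r},{p,r},{r,t},{r,u},{r,v},{p,r,t},{r,u,v}}
  U3: {{p},{u},{p,r},{p,s},{p,t},{p,u},{q,u},{r,u},{s,u},{t,u},{u,v},{p,r,t},{p,t,u},{q,u,v},{r,u,v}}
  U4: {{v},{q,v},{r,v},{u,v},{q,u,v},{r,u,v}}
  U5: {{r},{v},{p,r},{q,v},{r,t},{r,u},{r,v},{u,v},{p,r,t},{q,u,v},{r,u,v}} {{s},{p,s},{q,s},{s,u}}
  U12: {{s},{p,s},{q,s},{s,u}} {{r,t},{p,r,t}}
  U13: {{p,s}} {{p,t},{t,u},{p,r,t},{p,t,u}} {{s,u}}
  U15: {{s},{p,s},{q,s},{s,u}} {{r,t},{p,r,t}}
  U23: {{p,r},{p,r,t}} {{p,s}} {{q,u},{q,u,v}} {{r,u},{r,u,v}} {{s,u}}
  U24: {{q,v},{q,u,v}} {{r,v},{r,u,v}}
  U25: {{r},{p,r},{r,t},{r,u},{r,v},{p,r,t},{r,u,v}} {{s},{p,s},{q,s},{s,u}} {{q,v},{q,u,v}}
  U34: {{u,v},{q,u,v},{r,u,v}}
  U35: {{p,r},{p,r,t}} {{p,s}} {{r,u},{u,v},{q,u,v},{r,u,v}} {{s,u}}
  U45: {{v},{q,v},{r,v},{u,v},{q,u,v},{r,u,v}}
  U123: {{p,s}} {{s,u}} {{p,r,t}}
  U125: {{s},{p,s},{q,s},{s,u}} {{r,t},{p,r,t}}
  U135: {{p,s}} {{s,u}} {{p,r,t}}
  U234: {{q,u,v}} {{r,u,v}}
  U235: {{p,r},{p,r,t}} {{p,s}} {{r,u},{r,u,v}} {{s,u}} {{q,u,v}}
  U245: {{q,v},{q,u,v}} {{r,v},{r,u,v}}
  U345: {{u,v},{q,u,v},{r,u,v}}
  U1235: {{p,s}} {{s,u}} {{p,r,t}}
  U2345: {{q,u,v}} {{r,u,v}}
C dims 8,23,18,5; δ0: rk 7, SNF 1^7; δ1: rk 13, SNF 1^13; δ2: rk 5, SNF 1^5
degree 0: 8−7−0 = 1 → Ȟ^0 ≅ Z
degree 1: 23−13−7 = 3 → Ȟ^1 ≅ Z^3
degree 2: 18−5−13 = 0 → Ȟ^2 ≅ 0

Ȟ^0 ≅ Z; Ȟ^1 ≅ Z^3; Ȟ^2 ≅ 0


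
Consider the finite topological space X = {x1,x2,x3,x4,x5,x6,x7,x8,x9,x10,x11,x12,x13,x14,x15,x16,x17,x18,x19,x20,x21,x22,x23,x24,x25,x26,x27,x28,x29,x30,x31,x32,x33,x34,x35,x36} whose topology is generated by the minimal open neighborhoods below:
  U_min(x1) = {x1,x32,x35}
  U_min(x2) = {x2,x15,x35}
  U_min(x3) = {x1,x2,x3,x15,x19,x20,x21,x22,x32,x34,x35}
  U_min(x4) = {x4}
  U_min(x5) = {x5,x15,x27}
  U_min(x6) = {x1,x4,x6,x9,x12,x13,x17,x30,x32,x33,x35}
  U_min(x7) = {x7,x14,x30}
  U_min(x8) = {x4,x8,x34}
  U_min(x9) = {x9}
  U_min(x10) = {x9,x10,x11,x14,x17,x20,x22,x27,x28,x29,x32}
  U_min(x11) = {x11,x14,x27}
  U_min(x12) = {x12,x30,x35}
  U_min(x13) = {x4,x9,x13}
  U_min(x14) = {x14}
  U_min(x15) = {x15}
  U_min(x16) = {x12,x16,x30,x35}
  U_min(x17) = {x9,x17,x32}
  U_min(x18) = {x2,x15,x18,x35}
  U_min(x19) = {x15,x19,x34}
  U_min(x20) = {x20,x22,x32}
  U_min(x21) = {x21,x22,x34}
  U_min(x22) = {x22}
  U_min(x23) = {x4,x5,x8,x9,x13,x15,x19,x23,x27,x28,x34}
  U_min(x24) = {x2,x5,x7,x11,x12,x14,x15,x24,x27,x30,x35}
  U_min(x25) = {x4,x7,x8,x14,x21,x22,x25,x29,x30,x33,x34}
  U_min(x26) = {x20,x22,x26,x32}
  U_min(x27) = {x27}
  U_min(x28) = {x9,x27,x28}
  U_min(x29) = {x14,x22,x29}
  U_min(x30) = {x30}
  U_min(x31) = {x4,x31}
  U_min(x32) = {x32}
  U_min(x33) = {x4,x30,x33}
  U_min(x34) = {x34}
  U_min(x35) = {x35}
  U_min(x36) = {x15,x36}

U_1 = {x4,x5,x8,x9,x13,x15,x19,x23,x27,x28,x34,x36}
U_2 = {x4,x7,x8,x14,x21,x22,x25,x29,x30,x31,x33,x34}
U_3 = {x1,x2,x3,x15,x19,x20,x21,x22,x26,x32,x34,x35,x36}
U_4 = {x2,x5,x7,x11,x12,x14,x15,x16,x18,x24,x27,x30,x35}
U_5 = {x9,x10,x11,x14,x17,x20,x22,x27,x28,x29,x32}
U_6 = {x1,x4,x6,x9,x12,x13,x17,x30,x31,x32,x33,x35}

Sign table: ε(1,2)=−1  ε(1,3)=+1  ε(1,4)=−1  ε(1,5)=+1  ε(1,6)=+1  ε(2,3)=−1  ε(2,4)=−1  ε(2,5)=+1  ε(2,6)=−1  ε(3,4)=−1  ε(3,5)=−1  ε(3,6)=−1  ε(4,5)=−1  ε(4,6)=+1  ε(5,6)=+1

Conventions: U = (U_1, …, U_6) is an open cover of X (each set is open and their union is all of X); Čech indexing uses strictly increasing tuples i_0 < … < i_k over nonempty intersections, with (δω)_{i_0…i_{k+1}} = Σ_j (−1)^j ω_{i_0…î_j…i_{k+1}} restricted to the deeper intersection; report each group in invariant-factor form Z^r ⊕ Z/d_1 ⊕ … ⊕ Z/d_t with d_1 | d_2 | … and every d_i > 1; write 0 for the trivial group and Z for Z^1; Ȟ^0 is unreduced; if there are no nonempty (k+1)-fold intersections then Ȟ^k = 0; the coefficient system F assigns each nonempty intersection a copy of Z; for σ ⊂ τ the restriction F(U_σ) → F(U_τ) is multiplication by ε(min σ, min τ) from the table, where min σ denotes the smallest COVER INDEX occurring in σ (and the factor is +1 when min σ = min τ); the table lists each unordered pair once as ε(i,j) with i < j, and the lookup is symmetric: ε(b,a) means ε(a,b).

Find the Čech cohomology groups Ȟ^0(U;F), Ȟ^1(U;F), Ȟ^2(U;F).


nonempty intersections:
  U12={x4,x8,x34} U13={x15,x19,x34,x36} U14={x5,x15,x27} U15={x9,x27,x28} U16={x4,x9,x13} U23={x21,x22,x34} U24={x7,x14,x30} U25={x14,x22,x29} U26={x4,x30,x31,x33} U34={x2,x15,x35} U35={x20,x22,x32} U36={x1,x32,x35} U45={x11,x14,x27} U46={x12,x30,x35} U56={x9,x17,x32}
  U123={x34} U126={x4} U134={x15} U145={x27} U156={x9} U235={x22} U245={x14} U246={x30} U346={x35} U356={x32}
C dims 6,15,10; δ0: rk 6, SNF 1^5·2; δ1: rk 9, SNF 1^9
Ȟ^0: (6−6)−0=0 ⇒ 0
Ȟ^1: (15−9)−6=0 plus torsion [2] ⇒ Z/2
Ȟ^2: (10−0)−9=1 ⇒ Z

Ȟ^0 ≅ 0, Ȟ^1 ≅ Z/2 and Ȟ^2 ≅ Z


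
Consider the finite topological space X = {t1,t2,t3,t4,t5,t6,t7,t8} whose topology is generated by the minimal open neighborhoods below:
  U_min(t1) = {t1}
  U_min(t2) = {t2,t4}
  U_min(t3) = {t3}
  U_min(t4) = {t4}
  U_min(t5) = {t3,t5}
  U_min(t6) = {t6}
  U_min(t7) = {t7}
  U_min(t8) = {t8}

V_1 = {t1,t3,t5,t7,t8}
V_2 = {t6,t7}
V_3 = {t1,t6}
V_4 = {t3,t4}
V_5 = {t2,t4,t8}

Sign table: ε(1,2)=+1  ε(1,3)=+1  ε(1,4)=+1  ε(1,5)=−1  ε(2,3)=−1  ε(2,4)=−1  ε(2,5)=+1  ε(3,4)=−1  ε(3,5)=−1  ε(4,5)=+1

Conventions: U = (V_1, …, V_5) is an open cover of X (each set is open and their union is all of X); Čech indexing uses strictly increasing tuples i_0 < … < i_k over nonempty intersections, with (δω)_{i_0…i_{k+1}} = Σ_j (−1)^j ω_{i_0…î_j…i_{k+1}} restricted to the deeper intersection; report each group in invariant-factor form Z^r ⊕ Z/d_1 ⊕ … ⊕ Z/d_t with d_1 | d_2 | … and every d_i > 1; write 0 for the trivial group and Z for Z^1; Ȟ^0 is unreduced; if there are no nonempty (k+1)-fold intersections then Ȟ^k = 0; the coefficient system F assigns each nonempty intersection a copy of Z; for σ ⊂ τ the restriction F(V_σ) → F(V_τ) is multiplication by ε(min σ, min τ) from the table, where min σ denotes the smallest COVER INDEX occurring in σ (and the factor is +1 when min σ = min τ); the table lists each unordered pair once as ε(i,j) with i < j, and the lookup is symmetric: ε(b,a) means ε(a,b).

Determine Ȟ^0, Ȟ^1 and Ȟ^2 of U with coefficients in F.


nonempty overlaps:
  V12={t7} V13={t1} V14={t3} V15={t8} V23={t6} V45={t4}
C dims 5,6; δ0: rk 5, SNF 1^4·2
degree 0: 5−5−0 = 0 → Ȟ^0 ≅ 0
degree 1: 6−0−5 = 1 plus torsion [2] → Ȟ^1 ≅ Z ⊕ Z/2
degree 2: 0−0−0 = 0 → Ȟ^2 ≅ 0

Ȟ^0(U;F) ≅ 0, Ȟ^1(U;F) ≅ Z ⊕ Z/2 and Ȟ^2(U;F) ≅ 0


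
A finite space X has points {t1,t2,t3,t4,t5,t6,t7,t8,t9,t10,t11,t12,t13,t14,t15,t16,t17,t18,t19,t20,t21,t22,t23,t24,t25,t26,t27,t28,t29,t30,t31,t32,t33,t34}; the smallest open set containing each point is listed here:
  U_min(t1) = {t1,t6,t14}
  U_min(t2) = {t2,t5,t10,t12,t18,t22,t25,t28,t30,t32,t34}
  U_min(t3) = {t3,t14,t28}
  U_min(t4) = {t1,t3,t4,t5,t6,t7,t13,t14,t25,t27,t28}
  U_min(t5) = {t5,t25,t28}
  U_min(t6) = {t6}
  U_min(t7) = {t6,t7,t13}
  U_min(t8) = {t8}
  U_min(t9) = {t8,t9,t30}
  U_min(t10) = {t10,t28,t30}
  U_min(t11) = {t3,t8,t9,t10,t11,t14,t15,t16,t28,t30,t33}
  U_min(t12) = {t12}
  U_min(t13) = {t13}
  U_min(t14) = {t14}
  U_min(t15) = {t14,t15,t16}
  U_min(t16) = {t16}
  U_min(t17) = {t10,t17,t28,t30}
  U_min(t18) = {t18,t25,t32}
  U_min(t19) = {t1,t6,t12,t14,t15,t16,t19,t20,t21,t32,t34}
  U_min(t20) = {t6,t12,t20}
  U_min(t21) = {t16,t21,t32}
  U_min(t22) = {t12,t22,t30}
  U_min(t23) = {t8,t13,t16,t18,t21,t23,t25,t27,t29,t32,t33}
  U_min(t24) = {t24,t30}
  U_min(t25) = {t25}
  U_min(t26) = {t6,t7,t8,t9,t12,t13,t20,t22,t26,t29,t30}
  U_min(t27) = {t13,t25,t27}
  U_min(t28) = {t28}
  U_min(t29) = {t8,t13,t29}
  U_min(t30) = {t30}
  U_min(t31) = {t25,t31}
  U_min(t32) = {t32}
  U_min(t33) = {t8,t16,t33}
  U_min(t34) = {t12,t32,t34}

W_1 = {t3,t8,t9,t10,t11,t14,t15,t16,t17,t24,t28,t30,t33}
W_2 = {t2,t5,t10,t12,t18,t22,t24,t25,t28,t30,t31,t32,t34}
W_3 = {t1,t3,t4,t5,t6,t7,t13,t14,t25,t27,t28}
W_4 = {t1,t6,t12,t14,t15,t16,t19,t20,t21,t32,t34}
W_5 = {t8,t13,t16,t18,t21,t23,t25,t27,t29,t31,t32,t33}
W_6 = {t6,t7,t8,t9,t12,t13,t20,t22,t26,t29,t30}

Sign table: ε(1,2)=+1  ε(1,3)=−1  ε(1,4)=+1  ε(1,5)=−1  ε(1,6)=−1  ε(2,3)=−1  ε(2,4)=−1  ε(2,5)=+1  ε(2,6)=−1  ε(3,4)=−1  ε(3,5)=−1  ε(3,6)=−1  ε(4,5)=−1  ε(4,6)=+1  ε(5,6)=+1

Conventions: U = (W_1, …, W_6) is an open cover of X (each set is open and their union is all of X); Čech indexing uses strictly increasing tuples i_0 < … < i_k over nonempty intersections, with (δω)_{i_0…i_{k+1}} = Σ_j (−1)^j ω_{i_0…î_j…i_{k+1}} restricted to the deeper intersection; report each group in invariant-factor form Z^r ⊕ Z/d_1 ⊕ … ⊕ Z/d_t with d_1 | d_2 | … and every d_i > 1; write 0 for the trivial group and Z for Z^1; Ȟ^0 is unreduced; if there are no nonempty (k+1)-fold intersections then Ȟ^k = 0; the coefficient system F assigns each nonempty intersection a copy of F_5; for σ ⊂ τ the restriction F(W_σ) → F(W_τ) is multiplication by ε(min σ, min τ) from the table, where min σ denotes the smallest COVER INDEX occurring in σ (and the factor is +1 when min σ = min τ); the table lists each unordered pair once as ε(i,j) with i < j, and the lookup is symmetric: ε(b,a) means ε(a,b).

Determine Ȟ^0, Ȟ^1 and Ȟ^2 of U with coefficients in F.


Ȟ^0 = 0, Ȟ^1 = 0 and Ȟ^2 = Z/5

cover nerve:
  W12={t10,t24,t28,t30} W13={t3,t14,t28} W14={t14,t15,t16} W15={t8,t16,t33} W16={t8,t9,t30} W23={t5,t25,t28} W24={t12,t32,t34} W25={t18,t25,t31,t32} W26={t12,t22,t30} W34={t1,t6,t14} W35={t13,t25,t27} W36={t6,t7,t13} W45={t16,t21,t32} W46={t6,t12,t20} W56={t8,t13,t29}
  W123={t28} W126={t30} W134={t14} W145={t16} W156={t8} W235={t25} W245={t32} W246={t12} W346={t6} W356={t13}
C dims 6,15,10; δ0: rk_F5 6; δ1: rk_F5 9
Ȟ^0: (6−6)−0=0 ⇒ 0
Ȟ^1: (15−9)−6=0 ⇒ 0
Ȟ^2: (10−0)−9=1 ⇒ Z/5


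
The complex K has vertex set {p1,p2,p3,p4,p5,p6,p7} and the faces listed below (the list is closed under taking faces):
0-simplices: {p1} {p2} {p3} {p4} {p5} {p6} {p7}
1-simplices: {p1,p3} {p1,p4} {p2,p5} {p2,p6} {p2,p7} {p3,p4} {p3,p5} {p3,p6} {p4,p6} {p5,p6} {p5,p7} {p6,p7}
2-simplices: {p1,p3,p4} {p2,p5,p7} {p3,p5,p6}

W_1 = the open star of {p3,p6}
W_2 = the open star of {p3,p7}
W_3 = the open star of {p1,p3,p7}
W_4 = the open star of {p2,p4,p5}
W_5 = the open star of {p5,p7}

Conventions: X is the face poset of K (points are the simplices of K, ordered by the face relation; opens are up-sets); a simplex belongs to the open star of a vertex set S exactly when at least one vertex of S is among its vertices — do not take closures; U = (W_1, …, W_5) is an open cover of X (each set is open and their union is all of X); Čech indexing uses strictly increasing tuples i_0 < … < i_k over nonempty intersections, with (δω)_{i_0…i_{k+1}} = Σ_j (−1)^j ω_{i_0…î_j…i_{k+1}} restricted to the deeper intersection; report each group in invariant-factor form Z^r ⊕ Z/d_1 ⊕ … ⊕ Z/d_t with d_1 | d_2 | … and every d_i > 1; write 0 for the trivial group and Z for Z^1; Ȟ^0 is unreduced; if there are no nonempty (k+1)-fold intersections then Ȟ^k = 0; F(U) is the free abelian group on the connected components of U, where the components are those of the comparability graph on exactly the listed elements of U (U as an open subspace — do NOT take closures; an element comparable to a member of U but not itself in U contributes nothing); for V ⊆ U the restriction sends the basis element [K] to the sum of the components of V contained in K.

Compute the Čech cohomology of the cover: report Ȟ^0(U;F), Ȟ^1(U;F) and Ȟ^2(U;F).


Ȟ^0(U;F) ≅ Z, Ȟ^1(U;F) ≅ Z^3 and Ȟ^2(U;F) ≅ 0

nonempty overlaps:
  W1={{p3},{p6},{p1,p3},{p2,p6},{p3,p4},{p3,p5},{p3,p6},{p4,p6},{p5,p6},{p6,p7},{p1,p3,p4},{p3,p5,p6}} W2={{p3},{p7},{p1,p3},{p2,p7},{p3,p4},{p3,p5},{p3,p6},{p5,p7},{p6,p7},{p1,p3,p4},{p2,p5,p7},{p3,p5,p6}} W3={{p1},{p3},{p7},{p1,p3},{p1,p4},{p2,p7},{p3,p4},{p3,p5},{p3,p6},{p5,p7},{p6,p7},{p1,p3,p4},{p2,p5,p7},{p3,p5,p6}} W4={{p2},{p4},{p5},{p1,p4},{p2,p5},{p2,p6},{p2,p7},{p3,p4},{p3,p5},{p4,p6},{p5,p6},{p5,p7},{p1,p3,p4},{p2,p5,p7},{p3,p5,p6}} W5={{p5},{p7},{p2,p5},{p2,p7},{p3,p5},{p5,p6},{p5,p7},{p6,p7},{p2,p5,p7},{p3,p5,p6}}
  W12={{p3},{p1,p3},{p3,p4},{p3,p5},{p3,p6},{p6,p7},{p1,p3,p4},{p3,p5,p6}} W13={{p3},{p1,p3},{p3,p4},{p3,p5},{p3,p6},{p6,p7},{p1,p3,p4},{p3,p5,p6}} W14={{p2,p6},{p3,p4},{p3,p5},{p4,p6},{p5,p6},{p1,p3,p4},{p3,p5,p6}} W15={{p3,p5},{p5,p6},{p6,p7},{p3,p5,p6}} W23={{p3},{p7},{p1,p3},{p2,p7},{p3,p4},{p3,p5},{p3,p6},{p5,p7},{p6,p7},{p1,p3,p4},{p2,p5,p7},{p3,p5,p6}} W24={{p2,p7},{p3,p4},{p3,p5},{p5,p7},{p1,p3,p4},{p2,p5,p7},{p3,p5,p6}} W25={{p7},{p2,p7},{p3,p5},{p5,p7},{p6,p7},{p2,p5,p7},{p3,p5,p6}} W34={{p1,p4},{p2,p7},{p3,p4},{p3,p5},{p5,p7},{p1,p3,p4},{p2,p5,p7},{p3,p5,p6}} W35={{p7},{p2,p7},{p3,p5},{p5,p7},{p6,p7},{p2,p5,p7},{p3,p5,p6}} W45={{p5},{p2,p5},{p2,p7},{p3,p5},{p5,p6},{p5,p7},{p2,p5,p7},{p3,p5,p6}}
  W123={{p3},{p1,p3},{p3,p4},{p3,p5},{p3,p6},{p6,p7},{p1,p3,p4},{p3,p5,p6}} W124={{p3,p4},{p3,p5},{p1,p3,p4},{p3,p5,p6}} W125={{p3,p5},{p6,p7},{p3,p5,p6}} W134={{p3,p4},{p3,p5},{p1,p3,p4},{p3,p5,p6}} W135={{p3,p5},{p6,p7},{p3,p5,p6}} W145={{p3,p5},{p5,p6},{p3,p5,p6}} W234={{p2,p7},{p3,p4},{p3,p5},{p5,p7},{p1,p3,p4},{p2,p5,p7},{p3,p5,p6}} W235={{p7},{p2,p7},{p3,p5},{p5,p7},{p6,p7},{p2,p5,p7},{p3,p5,p6}} W245={{p2,p7},{p3,p5},{p5,p7},{p2,p5,p7},{p3,p5,p6}} W345={{p2,p7},{p3,p5},{p5,p7},{p2,p5,p7},{p3,p5,p6}}
  W1234={{p3,p4},{p3,p5},{p1,p3,p4},{p3,p5,p6}} W1235={{p3,p5},{p6,p7},{p3,p5,p6}} W1245={{p3,p5},{p3,p5,p6}} W1345={{p3,p5},{p3,p5,p6}} W2345={{p2,p7},{p3,p5},{p5,p7},{p2,p5,p7},{p3,p5,p6}}
  W12345={{p3,p5},{p3,p5,p6}}
components per intersection:
  W1: {{p3},{p6},{p1,p3},{p2,p6},{p3,p4},{p3,p5},{p3,p6},{p4,p6},{p5,p6},{p6,p7},{p1,p3,p4},{p3,p5,p6}}
  W2: {{p3},{p1,p3},{p3,p4},{p3,p5},{p3,p6},{p1,p3,p4},{p3,p5,p6}} {{p7},{p2,p7},{p5,p7},{p6,p7},{p2,p5,p7}}
  W3: {{p1},{p3},{p1,p3},{p1,p4},{p3,p4},{p3,p5},{p3,p6},{p1,p3,p4},{p3,p5,p6}} {{p7},{p2,p7},{p5,p7},{p6,p7},{p2,p5,p7}}
  W4: {{p2},{p5},{p2,p5},{p2,p6},{p2,p7},{p3,p5},{p5,p6},{p5,p7},{p2,p5,p7},{p3,p5,p6}} {{p4},{p1,p4},{p3,p4},{p4,p6},{p1,p3,p4}}
  W5: {{p5},{p7},{p2,p5},{p2,p7},{p3,p5},{p5,p6},{p5,p7},{p6,p7},{p2,p5,p7},{p3,p5,p6}}
  W12: {{p3},{p1,p3},{p3,p4},{p3,p5},{p3,p6},{p1,p3,p4},{p3,p5,p6}} {{p6,p7}}
  W13: {{p3},{p1,p3},{p3,p4},{p3,p5},{p3,p6},{p1,p3,p4},{p3,p5,p6}} {{p6,p7}}
  W14: {{p2,p6}} {{p3,p4},{p1,p3,p4}} {{p3,p5},{p5,p6},{p3,p5,p6}} {{p4,p6}}
  W15: {{p3,p5},{p5,p6},{p3,p5,p6}} {{p6,p7}}
  W23: {{p3},{p1,p3},{p3,p4},{p3,p5},{p3,p6},{p1,p3,p4},{p3,p5,p6}} {{p7},{p2,p7},{p5,p7},{p6,p7},{p2,p5,p7}}
  W24: {{p2,p7},{p5,p7},{p2,p5,p7}} {{p3,p4},{p1,p3,p4}} {{p3,p5},{p3,p5,p6}}
  W25: {{p7},{p2,p7},{p5,p7},{p6,p7},{p2,p5,p7}} {{p3,p5},{p3,p5,p6}}
  W34: {{p1,p4},{p3,p4},{p1,p3,p4}} {{p2,p7},{p5,p7},{p2,p5,p7}} {{p3,p5},{p3,p5,p6}}
  W35: {{p7},{p2,p7},{p5,p7},{p6,p7},{p2,p5,p7}} {{p3,p5},{p3,p5,p6}}
  W45: {{p5},{p2,p5},{p2,p7},{p3,p5},{p5,p6},{p5,p7},{p2,p5,p7},{p3,p5,p6}}
  W123: {{p3},{p1,p3},{p3,p4},{p3,p5},{p3,p6},{p1,p3,p4},{p3,p5,p6}} {{p6,p7}}
  W124: {{p3,p4},{p1,p3,p4}} {{p3,p5},{p3,p5,p6}}
  W125: {{p3,p5},{p3,p5,p6}} {{p6,p7}}
  W134: {{p3,p4},{p1,p3,p4}} {{p3,p5},{p3,p5,p6}}
  W135: {{p3,p5},{p3,p5,p6}} {{p6,p7}}
  W145: {{p3,p5},{p5,p6},{p3,p5,p6}}
  W234: {{p2,p7},{p5,p7},{p2,p5,p7}} {{p3,p4},{p1,p3,p4}} {{p3,p5},{p3,p5,p6}}
  W235: {{p7},{p2,p7},{p5,p7},{p6,p7},{p2,p5,p7}} {{p3,p5},{p3,p5,p6}}
  W245: {{p2,p7},{p5,p7},{p2,p5,p7}} {{p3,p5},{p3,p5,p6}}
  W345: {{p2,p7},{p5,p7},{p2,p5,p7}} {{p3,p5},{p3,p5,p6}}
  W1234: {{p3,p4},{p1,p3,p4}} {{p3,p5},{p3,p5,p6}}
  W1235: {{p3,p5},{p3,p5,p6}} {{p6,p7}}
  W1245: {{p3,p5},{p3,p5,p6}}
  W1345: {{p3,p5},{p3,p5,p6}}
  W2345: {{p2,p7},{p5,p7},{p2,p5,p7}} {{p3,p5},{p3,p5,p6}}
  W12345: {{p3,p5},{p3,p5,p6}}
C dims 8,23,20,8; δ0: rk 7, SNF 1^7; δ1: rk 13, SNF 1^13; δ2: rk 7, SNF 1^7
degree 0: 8−7−0 = 1 → Ȟ^0 ≅ Z
degree 1: 23−13−7 = 3 → Ȟ^1 ≅ Z^3
degree 2: 20−7−13 = 0 → Ȟ^2 ≅ 0


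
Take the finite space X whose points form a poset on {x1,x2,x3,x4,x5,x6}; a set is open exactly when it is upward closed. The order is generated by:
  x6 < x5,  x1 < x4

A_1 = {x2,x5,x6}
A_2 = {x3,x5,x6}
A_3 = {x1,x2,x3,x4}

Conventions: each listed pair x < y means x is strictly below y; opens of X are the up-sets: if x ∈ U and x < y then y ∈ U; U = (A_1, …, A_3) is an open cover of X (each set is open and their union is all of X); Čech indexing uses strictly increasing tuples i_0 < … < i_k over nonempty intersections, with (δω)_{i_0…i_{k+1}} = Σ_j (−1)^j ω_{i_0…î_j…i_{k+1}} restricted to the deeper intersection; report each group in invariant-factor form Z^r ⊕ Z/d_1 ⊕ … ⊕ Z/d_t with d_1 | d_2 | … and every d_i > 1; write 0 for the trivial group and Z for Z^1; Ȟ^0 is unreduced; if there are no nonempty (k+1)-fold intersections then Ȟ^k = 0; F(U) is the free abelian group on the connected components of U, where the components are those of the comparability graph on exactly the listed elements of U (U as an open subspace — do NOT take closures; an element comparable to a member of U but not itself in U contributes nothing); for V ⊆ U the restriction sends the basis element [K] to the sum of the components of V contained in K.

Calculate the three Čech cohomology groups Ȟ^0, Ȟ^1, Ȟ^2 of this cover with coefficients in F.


Ȟ^0(U;F) ≅ Z^4, Ȟ^1(U;F) ≅ 0, Ȟ^2(U;F) ≅ 0

nonempty overlaps:
  A12={x5,x6} A13={x2} A23={x3}
components per intersection:
  A1: {x2} {x5,x6}
  A2: {x3} {x5,x6}
  A3: {x1,x4} {x2} {x3}
  A12: {x5,x6}
  A13: {x2}
  A23: {x3}
C dims 7,3; δ0: rk 3, SNF 1^3
degree 0: 7−3−0 = 4 → Ȟ^0 ≅ Z^4
degree 1: 3−0−3 = 0 → Ȟ^1 ≅ 0
degree 2: 0−0−0 = 0 → Ȟ^2 ≅ 0


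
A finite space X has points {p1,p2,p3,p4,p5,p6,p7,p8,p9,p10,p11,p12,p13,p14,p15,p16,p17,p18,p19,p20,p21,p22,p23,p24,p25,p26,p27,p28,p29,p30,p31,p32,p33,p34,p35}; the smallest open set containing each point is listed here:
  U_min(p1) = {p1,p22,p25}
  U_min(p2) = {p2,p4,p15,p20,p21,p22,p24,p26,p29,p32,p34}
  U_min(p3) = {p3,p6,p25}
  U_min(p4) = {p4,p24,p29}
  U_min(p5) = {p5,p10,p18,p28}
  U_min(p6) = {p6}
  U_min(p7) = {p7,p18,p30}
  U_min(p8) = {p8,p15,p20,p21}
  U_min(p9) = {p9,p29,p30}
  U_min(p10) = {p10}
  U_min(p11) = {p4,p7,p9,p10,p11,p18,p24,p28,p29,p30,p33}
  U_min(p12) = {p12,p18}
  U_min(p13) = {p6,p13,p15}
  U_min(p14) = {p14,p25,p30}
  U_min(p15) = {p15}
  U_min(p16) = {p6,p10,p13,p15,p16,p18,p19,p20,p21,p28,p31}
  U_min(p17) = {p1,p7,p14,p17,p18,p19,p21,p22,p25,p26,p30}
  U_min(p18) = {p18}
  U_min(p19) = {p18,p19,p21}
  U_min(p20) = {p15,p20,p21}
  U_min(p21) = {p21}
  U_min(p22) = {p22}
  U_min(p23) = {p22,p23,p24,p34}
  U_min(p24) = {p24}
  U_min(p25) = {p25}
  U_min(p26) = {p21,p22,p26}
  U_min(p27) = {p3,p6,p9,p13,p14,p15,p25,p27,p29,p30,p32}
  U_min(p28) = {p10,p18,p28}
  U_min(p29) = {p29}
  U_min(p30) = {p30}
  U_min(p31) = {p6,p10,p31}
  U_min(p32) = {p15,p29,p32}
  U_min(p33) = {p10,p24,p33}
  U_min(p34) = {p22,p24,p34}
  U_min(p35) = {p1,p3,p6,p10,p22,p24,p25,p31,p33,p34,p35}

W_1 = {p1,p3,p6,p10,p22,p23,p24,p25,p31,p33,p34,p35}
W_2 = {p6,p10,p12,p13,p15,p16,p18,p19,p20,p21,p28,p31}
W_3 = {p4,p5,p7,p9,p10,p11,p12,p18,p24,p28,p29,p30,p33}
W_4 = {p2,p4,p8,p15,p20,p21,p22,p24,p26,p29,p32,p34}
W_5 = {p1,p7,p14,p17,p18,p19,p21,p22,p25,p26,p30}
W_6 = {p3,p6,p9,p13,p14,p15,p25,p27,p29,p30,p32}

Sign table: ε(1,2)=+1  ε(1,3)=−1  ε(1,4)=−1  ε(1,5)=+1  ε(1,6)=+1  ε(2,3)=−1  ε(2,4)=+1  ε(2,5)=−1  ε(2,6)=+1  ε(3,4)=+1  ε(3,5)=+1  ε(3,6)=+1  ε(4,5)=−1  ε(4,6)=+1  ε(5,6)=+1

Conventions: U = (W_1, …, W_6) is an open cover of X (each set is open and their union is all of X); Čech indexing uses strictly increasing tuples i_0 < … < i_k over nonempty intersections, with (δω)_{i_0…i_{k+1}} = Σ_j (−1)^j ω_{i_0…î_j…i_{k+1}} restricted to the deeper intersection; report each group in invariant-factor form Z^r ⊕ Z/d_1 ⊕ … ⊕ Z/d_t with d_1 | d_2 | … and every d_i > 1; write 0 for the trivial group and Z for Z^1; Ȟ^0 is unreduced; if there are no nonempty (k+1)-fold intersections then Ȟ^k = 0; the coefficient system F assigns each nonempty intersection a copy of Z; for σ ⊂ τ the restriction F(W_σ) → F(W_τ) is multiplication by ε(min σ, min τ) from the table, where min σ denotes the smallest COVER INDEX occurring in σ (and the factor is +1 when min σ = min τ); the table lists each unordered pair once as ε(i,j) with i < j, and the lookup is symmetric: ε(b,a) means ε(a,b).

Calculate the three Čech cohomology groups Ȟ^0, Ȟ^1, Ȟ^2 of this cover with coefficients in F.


nerve simplices:
  W12={p6,p10,p31} W13={p10,p24,p33} W14={p22,p24,p34} W15={p1,p22,p25} W16={p3,p6,p25} W23={p10,p12,p18,p28} W24={p15,p20,p21} W25={p18,p19,p21} W26={p6,p13,p15} W34={p4,p24,p29} W35={p7,p18,p30} W36={p9,p29,p30} W45={p21,p22,p26} W46={p15,p29,p32} W56={p14,p25,p30}
  W123={p10} W126={p6} W134={p24} W145={p22} W156={p25} W235={p18} W245={p21} W246={p15} W346={p29} W356={p30}
C dims 6,15,10; δ0: rk 6, SNF 1^5·2; δ1: rk 9, SNF 1^9
degree 0: 6−6−0 = 0 → Ȟ^0 ≅ 0
degree 1: 15−9−6 = 0 plus torsion [2] → Ȟ^1 ≅ Z/2
degree 2: 10−0−9 = 1 → Ȟ^2 ≅ Z

Ȟ^0 = 0, Ȟ^1 = Z/2 and Ȟ^2 = Z


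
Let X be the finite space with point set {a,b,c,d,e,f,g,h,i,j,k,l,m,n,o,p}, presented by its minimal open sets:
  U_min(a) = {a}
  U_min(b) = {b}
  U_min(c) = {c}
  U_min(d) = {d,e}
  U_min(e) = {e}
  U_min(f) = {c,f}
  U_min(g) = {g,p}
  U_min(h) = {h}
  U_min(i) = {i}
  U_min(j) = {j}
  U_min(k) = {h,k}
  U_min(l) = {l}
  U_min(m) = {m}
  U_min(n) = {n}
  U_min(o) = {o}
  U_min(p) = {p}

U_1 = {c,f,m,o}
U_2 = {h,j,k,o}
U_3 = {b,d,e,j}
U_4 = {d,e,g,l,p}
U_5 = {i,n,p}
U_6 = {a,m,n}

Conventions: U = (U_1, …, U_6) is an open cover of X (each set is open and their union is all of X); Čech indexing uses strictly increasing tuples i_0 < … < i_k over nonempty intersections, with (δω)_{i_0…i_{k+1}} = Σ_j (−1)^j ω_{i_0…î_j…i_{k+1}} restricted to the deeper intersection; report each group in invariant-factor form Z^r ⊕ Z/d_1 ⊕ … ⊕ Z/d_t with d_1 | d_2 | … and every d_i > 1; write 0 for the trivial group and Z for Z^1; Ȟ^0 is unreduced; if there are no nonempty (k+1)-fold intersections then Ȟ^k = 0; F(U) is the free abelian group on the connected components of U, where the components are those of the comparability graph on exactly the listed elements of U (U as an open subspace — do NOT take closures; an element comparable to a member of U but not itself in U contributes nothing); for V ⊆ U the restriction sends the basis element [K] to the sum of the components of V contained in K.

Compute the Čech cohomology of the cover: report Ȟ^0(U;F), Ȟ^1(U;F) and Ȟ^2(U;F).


nerve of the cover:
  U12={o} U16={m} U23={j} U34={d,e} U45={p} U56={n}
components per intersection:
  U1: {c,f} {m} {o}
  U2: {h,k} {j} {o}
  U3: {b} {d,e} {j}
  U4: {d,e} {g,p} {l}
  U5: {i} {n} {p}
  U6: {a} {m} {n}
  U12: {o}
  U16: {m}
  U23: {j}
  U34: {d,e}
  U45: {p}
  U56: {n}
C dims 18,6; δ0: rk 6, SNF 1^6
Ȟ^0 = (18 − 6) − 0 = 12, so Ȟ^0 ≅ Z^12
Ȟ^1 = (6 − 0) − 6 = 0, so Ȟ^1 ≅ 0
Ȟ^2 = (0 − 0) − 0 = 0, so Ȟ^2 ≅ 0

Ȟ^0 ≅ Z^12, Ȟ^1 ≅ 0 and Ȟ^2 ≅ 0


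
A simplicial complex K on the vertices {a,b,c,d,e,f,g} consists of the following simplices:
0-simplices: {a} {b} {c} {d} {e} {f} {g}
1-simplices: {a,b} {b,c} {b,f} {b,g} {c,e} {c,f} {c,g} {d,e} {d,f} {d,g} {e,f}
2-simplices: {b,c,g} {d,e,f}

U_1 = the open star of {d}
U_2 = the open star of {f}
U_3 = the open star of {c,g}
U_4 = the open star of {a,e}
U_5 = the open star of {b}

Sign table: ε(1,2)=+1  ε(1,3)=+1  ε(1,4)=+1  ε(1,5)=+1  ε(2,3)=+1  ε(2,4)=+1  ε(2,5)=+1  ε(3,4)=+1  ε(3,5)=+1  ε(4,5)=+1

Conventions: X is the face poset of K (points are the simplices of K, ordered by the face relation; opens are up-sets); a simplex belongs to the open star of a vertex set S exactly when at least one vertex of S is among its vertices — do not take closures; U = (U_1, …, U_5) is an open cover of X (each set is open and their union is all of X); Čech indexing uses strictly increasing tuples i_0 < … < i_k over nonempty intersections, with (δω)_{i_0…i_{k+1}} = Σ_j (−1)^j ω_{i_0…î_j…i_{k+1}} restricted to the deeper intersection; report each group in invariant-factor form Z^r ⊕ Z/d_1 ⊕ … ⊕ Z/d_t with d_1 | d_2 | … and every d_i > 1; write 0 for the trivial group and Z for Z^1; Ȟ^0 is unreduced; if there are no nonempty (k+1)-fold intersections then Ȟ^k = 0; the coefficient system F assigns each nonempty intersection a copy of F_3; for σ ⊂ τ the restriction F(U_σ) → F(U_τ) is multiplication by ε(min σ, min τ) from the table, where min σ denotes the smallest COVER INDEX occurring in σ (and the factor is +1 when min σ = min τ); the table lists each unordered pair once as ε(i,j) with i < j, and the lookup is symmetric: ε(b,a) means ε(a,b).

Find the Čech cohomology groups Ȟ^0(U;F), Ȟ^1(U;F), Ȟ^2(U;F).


nonempty overlaps:
  U1={{d},{d,e},{d,f},{d,g},{d,e,f}} U2={{f},{b,f},{c,f},{d,f},{e,f},{d,e,f}} U3={{c},{g},{b,c},{b,g},{c,e},{c,f},{c,g},{d,g},{b,c,g}} U4={{a},{e},{a,b},{c,e},{d,e},{e,f},{d,e,f}} U5={{b},{a,b},{b,c},{b,f},{b,g},{b,c,g}}
  U12={{d,f},{d,e,f}} U13={{d,g}} U14={{d,e},{d,e,f}} U23={{c,f}} U24={{e,f},{d,e,f}} U25={{b,f}} U34={{c,e}} U35={{b,c},{b,g},{b,c,g}} U45={{a,b}}
  U124={{d,e,f}}
C dims 5,9,1; δ0: rk_F3 4; δ1: rk_F3 1
degree 0: 5−4−0 = 1 → Ȟ^0 ≅ Z/3
degree 1: 9−1−4 = 4 → Ȟ^1 ≅ Z/3 ⊕ Z/3 ⊕ Z/3 ⊕ Z/3
degree 2: 1−0−1 = 0 → Ȟ^2 ≅ 0

Ȟ^0(U;F) ≅ Z/3, Ȟ^1(U;F) ≅ Z/3 ⊕ Z/3 ⊕ Z/3 ⊕ Z/3 and Ȟ^2(U;F) ≅ 0


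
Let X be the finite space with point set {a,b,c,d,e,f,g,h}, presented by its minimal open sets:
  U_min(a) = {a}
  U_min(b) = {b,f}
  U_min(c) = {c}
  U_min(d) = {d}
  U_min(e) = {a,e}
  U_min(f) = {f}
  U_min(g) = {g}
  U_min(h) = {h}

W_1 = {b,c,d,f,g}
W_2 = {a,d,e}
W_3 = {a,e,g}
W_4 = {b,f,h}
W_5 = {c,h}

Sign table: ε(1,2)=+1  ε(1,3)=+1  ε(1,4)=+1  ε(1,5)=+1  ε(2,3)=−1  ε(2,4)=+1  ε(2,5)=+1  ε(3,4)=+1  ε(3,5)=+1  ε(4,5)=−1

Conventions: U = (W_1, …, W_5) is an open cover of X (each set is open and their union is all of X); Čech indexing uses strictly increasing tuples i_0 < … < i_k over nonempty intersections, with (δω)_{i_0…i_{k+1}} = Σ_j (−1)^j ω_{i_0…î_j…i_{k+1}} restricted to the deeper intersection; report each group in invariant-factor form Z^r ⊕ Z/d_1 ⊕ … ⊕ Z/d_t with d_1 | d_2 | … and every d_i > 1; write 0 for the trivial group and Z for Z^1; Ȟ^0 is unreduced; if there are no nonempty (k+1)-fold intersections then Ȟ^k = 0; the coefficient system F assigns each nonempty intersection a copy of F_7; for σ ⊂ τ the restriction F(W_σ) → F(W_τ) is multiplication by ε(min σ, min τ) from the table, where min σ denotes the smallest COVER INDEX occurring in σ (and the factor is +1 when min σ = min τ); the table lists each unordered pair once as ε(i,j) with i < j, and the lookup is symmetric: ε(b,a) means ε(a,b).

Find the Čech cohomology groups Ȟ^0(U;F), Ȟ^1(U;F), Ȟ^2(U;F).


Ȟ^0(U;F) ≅ 0, Ȟ^1(U;F) ≅ Z/7 and Ȟ^2(U;F) ≅ 0

cover nerve:
  W12={d} W13={g} W14={b,f} W15={c} W23={a,e} W45={h}
C dims 5,6; δ0: rk_F7 5
Ȟ^0: (5−5)−0=0 ⇒ 0
Ȟ^1: (6−0)−5=1 ⇒ Z/7
Ȟ^2: (0−0)−0=0 ⇒ 0


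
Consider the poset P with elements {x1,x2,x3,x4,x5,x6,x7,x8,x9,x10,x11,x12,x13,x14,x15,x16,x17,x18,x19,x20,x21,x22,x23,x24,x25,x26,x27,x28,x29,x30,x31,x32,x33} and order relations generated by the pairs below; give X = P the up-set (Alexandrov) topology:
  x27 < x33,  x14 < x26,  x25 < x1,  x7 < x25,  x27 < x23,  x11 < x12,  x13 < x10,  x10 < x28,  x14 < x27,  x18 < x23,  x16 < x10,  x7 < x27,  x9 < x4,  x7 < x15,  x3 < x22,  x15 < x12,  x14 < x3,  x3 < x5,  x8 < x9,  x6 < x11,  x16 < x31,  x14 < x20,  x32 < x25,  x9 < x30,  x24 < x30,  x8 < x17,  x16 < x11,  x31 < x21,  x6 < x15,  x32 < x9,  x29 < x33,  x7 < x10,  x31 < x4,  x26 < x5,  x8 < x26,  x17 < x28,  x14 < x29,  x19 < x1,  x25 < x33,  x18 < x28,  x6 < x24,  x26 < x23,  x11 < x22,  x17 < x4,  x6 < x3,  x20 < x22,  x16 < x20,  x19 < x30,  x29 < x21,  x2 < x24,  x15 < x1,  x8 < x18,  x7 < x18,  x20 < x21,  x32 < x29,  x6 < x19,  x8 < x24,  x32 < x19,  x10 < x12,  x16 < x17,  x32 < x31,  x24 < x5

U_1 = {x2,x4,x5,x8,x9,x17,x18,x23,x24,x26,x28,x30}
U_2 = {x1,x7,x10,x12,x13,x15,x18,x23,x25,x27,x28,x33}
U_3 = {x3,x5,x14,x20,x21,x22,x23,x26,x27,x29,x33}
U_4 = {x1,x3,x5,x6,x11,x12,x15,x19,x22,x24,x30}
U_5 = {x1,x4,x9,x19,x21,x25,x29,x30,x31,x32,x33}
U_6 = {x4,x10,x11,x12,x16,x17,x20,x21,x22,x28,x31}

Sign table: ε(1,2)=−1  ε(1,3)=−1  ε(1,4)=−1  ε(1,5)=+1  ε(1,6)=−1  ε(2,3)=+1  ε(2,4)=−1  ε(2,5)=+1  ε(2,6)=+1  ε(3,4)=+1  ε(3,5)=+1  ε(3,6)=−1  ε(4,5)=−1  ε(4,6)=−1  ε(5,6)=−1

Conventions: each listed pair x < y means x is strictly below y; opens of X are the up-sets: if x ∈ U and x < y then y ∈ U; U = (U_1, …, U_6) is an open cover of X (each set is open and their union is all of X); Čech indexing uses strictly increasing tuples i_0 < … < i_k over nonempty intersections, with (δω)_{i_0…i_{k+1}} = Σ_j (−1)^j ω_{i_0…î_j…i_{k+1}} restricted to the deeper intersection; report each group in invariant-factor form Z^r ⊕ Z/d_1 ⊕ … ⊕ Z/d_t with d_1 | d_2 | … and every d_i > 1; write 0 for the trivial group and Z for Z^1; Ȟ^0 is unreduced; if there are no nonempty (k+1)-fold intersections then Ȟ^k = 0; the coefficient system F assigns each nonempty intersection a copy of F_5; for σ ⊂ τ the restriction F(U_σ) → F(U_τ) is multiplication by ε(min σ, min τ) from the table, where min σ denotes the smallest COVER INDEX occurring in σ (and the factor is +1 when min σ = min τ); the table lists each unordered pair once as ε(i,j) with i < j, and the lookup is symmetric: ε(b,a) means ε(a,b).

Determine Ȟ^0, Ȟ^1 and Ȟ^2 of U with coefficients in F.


intersection data:
  U12={x18,x23,x28} U13={x5,x23,x26} U14={x5,x24,x30} U15={x4,x9,x30} U16={x4,x17,x28} U23={x23,x27,x33} U24={x1,x12,x15} U25={x1,x25,x33} U26={x10,x12,x28} U34={x3,x5,x22} U35={x21,x29,x33} U36={x20,x21,x22} U45={x1,x19,x30} U46={x11,x12,x22} U56={x4,x21,x31}
  U123={x23} U126={x28} U134={x5} U145={x30} U156={x4} U235={x33} U245={x1} U246={x12} U346={x22} U356={x21}
C dims 6,15,10; δ0: rk_F5 6; δ1: rk_F5 9
Ȟ^0 = (6 − 6) − 0 = 0, so Ȟ^0 ≅ 0
Ȟ^1 = (15 − 9) − 6 = 0, so Ȟ^1 ≅ 0
Ȟ^2 = (10 − 0) − 9 = 1, so Ȟ^2 ≅ Z/5

Ȟ^0(U;F) ≅ 0, Ȟ^1(U;F) ≅ 0 and Ȟ^2(U;F) ≅ Z/5


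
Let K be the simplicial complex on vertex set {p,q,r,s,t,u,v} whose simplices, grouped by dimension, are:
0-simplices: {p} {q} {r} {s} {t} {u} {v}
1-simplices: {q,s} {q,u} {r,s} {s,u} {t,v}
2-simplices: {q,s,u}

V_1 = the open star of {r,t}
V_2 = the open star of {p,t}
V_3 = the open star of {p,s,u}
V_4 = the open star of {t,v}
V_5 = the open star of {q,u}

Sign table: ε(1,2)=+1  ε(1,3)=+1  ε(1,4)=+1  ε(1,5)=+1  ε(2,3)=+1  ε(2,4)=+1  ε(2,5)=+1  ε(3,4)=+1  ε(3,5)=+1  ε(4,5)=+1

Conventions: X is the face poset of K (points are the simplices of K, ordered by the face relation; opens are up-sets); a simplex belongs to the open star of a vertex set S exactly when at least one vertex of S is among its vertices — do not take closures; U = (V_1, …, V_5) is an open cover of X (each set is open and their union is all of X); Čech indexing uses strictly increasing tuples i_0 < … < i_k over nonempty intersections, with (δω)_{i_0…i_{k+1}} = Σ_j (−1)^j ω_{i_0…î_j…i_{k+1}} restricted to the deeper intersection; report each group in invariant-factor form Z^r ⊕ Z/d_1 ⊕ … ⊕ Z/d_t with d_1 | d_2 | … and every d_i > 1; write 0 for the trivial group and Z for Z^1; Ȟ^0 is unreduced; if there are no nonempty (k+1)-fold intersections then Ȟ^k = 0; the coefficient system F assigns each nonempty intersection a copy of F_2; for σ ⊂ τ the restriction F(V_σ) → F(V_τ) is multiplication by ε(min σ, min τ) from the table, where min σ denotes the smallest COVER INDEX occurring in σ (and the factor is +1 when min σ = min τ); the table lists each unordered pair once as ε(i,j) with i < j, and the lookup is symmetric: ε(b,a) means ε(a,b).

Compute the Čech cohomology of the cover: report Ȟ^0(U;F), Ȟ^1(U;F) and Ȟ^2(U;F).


nerve simplices:
  V1={{r},{t},{r,s},{t,v}} V2={{p},{t},{t,v}} V3={{p},{s},{u},{q,s},{q,u},{r,s},{s,u},{q,s,u}} V4={{t},{v},{t,v}} V5={{q},{u},{q,s},{q,u},{s,u},{q,s,u}}
  V12={{t},{t,v}} V13={{r,s}} V14={{t},{t,v}} V23={{p}} V24={{t},{t,v}} V35={{u},{q,s},{q,u},{s,u},{q,s,u}}
  V124={{t},{t,v}}
C dims 5,6,1; δ0: rk_F2 4; δ1: rk_F2 1
degree 0: 5−4−0 = 1 → Ȟ^0 ≅ Z/2
degree 1: 6−1−4 = 1 → Ȟ^1 ≅ Z/2
degree 2: 1−0−1 = 0 → Ȟ^2 ≅ 0

Ȟ^0 ≅ Z/2,  Ȟ^1 ≅ Z/2,  Ȟ^2 ≅ 0
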